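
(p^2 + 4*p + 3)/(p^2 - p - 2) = (p + 3)/(p - 2)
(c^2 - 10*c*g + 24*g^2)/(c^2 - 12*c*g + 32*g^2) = (c - 6*g)/(c - 8*g)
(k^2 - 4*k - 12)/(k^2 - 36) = (k + 2)/(k + 6)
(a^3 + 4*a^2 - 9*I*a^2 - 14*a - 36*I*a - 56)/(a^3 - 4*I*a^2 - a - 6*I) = (a^2 + a*(4 - 7*I) - 28*I)/(a^2 - 2*I*a + 3)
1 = 1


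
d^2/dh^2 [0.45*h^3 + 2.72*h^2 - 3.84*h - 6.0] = 2.7*h + 5.44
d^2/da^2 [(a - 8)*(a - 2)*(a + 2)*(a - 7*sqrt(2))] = 12*a^2 - 42*sqrt(2)*a - 48*a - 8 + 112*sqrt(2)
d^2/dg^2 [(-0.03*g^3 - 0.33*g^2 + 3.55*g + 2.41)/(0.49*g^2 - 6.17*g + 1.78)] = (1.38777878078145e-17*g^5 - 3.33066907387547e-16*g^4 - 2.52246999999999*g^3 + 7.17566999999998*g^2 - 62.86509*g + 255.17341)/(0.117649*g^6 - 4.444251*g^5 + 57.243417*g^4 - 267.173957*g^3 + 207.945474*g^2 - 58.647084*g + 5.639752)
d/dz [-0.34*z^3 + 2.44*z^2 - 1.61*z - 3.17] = -1.02*z^2 + 4.88*z - 1.61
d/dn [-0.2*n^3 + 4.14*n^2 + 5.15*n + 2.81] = -0.6*n^2 + 8.28*n + 5.15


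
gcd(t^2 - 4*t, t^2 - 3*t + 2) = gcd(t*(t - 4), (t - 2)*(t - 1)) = 1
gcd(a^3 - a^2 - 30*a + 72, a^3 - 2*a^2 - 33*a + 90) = a^2 + 3*a - 18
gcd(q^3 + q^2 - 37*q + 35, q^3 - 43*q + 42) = q^2 + 6*q - 7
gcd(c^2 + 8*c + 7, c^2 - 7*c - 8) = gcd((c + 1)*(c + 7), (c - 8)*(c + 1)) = c + 1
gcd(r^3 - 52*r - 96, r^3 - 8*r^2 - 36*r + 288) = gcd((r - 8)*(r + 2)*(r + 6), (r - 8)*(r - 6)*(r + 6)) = r^2 - 2*r - 48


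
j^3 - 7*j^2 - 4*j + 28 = (j - 7)*(j - 2)*(j + 2)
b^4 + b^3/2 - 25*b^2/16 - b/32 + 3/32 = (b - 1)*(b - 1/4)*(b + 1/4)*(b + 3/2)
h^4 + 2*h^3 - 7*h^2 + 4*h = h*(h - 1)^2*(h + 4)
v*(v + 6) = v^2 + 6*v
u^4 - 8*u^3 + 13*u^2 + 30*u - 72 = (u - 4)*(u - 3)^2*(u + 2)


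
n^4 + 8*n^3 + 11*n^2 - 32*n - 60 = (n - 2)*(n + 2)*(n + 3)*(n + 5)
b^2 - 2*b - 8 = (b - 4)*(b + 2)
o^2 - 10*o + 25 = (o - 5)^2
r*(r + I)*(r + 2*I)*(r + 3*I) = r^4 + 6*I*r^3 - 11*r^2 - 6*I*r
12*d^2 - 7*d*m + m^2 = (-4*d + m)*(-3*d + m)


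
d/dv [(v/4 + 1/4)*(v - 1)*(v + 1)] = (v + 1)*(3*v - 1)/4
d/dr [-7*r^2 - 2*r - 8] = -14*r - 2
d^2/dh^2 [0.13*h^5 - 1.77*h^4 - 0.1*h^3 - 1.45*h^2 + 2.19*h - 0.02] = 2.6*h^3 - 21.24*h^2 - 0.6*h - 2.9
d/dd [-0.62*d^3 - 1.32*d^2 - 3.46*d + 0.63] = -1.86*d^2 - 2.64*d - 3.46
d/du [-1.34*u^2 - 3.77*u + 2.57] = -2.68*u - 3.77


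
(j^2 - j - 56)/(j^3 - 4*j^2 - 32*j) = (j + 7)/(j*(j + 4))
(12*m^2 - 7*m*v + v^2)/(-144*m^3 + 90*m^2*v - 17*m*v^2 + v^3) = (-4*m + v)/(48*m^2 - 14*m*v + v^2)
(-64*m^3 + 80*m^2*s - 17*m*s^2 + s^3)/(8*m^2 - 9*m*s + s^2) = -8*m + s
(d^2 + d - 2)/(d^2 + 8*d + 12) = (d - 1)/(d + 6)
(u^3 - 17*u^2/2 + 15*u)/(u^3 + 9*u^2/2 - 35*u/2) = (u - 6)/(u + 7)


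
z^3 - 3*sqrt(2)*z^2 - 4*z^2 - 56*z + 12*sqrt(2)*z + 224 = (z - 4)*(z - 7*sqrt(2))*(z + 4*sqrt(2))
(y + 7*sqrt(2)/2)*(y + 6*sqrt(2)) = y^2 + 19*sqrt(2)*y/2 + 42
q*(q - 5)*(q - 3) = q^3 - 8*q^2 + 15*q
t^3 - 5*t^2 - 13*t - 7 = (t - 7)*(t + 1)^2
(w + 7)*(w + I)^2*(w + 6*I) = w^4 + 7*w^3 + 8*I*w^3 - 13*w^2 + 56*I*w^2 - 91*w - 6*I*w - 42*I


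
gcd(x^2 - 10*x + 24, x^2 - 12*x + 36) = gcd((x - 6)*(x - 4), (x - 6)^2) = x - 6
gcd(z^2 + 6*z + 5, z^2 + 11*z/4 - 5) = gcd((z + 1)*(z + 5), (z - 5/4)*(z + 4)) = 1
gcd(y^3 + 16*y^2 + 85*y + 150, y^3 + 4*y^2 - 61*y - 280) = y + 5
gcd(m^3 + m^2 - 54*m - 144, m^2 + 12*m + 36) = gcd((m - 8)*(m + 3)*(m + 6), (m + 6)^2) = m + 6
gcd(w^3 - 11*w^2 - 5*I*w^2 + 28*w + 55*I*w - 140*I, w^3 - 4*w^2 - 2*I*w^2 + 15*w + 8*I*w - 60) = w^2 + w*(-4 - 5*I) + 20*I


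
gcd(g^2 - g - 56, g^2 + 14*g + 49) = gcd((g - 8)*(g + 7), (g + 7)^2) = g + 7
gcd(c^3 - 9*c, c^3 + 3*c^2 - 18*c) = c^2 - 3*c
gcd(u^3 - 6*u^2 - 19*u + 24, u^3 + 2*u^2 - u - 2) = u - 1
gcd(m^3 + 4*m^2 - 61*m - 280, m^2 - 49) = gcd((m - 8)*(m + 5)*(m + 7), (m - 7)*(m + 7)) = m + 7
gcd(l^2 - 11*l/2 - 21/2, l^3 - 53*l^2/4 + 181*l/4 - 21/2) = l - 7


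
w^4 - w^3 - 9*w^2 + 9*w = w*(w - 3)*(w - 1)*(w + 3)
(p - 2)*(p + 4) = p^2 + 2*p - 8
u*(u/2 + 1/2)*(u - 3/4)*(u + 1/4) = u^4/2 + u^3/4 - 11*u^2/32 - 3*u/32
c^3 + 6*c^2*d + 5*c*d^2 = c*(c + d)*(c + 5*d)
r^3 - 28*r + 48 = (r - 4)*(r - 2)*(r + 6)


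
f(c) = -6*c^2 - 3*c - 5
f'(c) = -12*c - 3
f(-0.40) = -4.76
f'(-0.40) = 1.80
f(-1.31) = -11.37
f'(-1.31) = 12.72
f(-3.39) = -63.78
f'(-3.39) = 37.68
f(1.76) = -28.87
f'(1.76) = -24.12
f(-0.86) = -6.86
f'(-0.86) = 7.32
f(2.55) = -51.66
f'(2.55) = -33.60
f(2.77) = -59.35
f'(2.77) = -36.24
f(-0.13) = -4.71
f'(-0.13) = -1.44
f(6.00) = -239.00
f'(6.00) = -75.00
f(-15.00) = -1310.00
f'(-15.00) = 177.00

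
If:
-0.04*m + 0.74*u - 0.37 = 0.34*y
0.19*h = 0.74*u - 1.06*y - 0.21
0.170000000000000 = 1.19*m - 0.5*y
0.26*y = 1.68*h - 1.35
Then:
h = 0.81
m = 0.15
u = 0.52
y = 0.02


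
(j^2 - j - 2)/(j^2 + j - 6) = (j + 1)/(j + 3)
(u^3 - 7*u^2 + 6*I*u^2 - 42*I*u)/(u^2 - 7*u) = u + 6*I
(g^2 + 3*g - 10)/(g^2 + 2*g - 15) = (g - 2)/(g - 3)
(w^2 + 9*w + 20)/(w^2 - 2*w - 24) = (w + 5)/(w - 6)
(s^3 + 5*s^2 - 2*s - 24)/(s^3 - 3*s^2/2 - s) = 2*(s^2 + 7*s + 12)/(s*(2*s + 1))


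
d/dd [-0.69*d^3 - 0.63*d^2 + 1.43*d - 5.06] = -2.07*d^2 - 1.26*d + 1.43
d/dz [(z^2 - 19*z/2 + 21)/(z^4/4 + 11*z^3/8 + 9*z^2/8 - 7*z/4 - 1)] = 4*(-8*z^5 + 92*z^4 + 82*z^3 - 1243*z^2 - 788*z + 740)/(4*z^8 + 44*z^7 + 157*z^6 + 142*z^5 - 259*z^4 - 428*z^3 + 52*z^2 + 224*z + 64)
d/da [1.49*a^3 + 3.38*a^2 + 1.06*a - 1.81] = 4.47*a^2 + 6.76*a + 1.06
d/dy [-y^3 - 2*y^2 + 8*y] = -3*y^2 - 4*y + 8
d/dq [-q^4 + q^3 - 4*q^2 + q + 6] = -4*q^3 + 3*q^2 - 8*q + 1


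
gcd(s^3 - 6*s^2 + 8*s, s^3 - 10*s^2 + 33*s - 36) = s - 4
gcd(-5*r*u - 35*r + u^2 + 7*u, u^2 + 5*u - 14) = u + 7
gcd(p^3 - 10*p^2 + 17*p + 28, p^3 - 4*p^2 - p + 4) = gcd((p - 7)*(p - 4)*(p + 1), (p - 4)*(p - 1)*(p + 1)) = p^2 - 3*p - 4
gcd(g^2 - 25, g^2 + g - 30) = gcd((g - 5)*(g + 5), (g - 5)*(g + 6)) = g - 5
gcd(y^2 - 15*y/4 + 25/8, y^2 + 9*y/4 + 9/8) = 1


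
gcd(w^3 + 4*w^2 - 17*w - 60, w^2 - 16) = w - 4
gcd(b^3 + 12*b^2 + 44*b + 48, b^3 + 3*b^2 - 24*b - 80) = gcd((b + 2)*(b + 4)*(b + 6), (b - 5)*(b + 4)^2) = b + 4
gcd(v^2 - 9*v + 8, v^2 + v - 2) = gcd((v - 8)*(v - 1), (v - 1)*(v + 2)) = v - 1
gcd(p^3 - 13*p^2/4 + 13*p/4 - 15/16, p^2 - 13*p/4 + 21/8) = p - 3/2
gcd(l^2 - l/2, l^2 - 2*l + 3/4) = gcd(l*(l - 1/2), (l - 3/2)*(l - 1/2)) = l - 1/2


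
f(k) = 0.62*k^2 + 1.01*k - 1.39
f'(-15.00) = -17.59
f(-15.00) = 122.96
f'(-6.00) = -6.43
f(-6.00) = 14.87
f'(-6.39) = -6.91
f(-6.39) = 17.47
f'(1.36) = 2.70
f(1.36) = 1.13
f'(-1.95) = -1.41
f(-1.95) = -1.00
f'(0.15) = 1.20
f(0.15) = -1.22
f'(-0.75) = 0.08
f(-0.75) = -1.80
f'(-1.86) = -1.30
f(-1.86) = -1.12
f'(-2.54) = -2.14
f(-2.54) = 0.04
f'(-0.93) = -0.14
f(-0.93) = -1.79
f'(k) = 1.24*k + 1.01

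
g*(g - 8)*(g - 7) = g^3 - 15*g^2 + 56*g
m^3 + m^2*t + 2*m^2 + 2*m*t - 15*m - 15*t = (m - 3)*(m + 5)*(m + t)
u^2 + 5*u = u*(u + 5)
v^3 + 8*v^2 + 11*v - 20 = (v - 1)*(v + 4)*(v + 5)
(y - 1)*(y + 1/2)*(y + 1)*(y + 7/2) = y^4 + 4*y^3 + 3*y^2/4 - 4*y - 7/4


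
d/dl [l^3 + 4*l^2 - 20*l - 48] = 3*l^2 + 8*l - 20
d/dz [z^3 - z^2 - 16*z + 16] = 3*z^2 - 2*z - 16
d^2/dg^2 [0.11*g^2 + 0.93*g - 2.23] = 0.220000000000000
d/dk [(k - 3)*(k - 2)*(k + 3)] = 3*k^2 - 4*k - 9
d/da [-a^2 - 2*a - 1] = -2*a - 2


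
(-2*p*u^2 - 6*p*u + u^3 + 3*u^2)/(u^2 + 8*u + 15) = u*(-2*p + u)/(u + 5)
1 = 1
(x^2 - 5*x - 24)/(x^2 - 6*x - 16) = (x + 3)/(x + 2)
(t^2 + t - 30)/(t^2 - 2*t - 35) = (-t^2 - t + 30)/(-t^2 + 2*t + 35)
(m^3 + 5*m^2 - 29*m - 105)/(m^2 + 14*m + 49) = (m^2 - 2*m - 15)/(m + 7)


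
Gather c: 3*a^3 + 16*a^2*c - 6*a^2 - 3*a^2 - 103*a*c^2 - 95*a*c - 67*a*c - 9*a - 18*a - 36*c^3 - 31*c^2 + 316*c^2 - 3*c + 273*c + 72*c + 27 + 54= 3*a^3 - 9*a^2 - 27*a - 36*c^3 + c^2*(285 - 103*a) + c*(16*a^2 - 162*a + 342) + 81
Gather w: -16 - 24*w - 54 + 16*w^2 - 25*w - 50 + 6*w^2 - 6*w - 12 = 22*w^2 - 55*w - 132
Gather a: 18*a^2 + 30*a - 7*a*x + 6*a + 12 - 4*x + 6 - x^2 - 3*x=18*a^2 + a*(36 - 7*x) - x^2 - 7*x + 18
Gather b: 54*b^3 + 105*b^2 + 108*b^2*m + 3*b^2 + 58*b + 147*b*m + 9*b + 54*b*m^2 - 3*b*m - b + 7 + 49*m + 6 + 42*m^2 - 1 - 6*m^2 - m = 54*b^3 + b^2*(108*m + 108) + b*(54*m^2 + 144*m + 66) + 36*m^2 + 48*m + 12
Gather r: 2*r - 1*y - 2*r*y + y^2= r*(2 - 2*y) + y^2 - y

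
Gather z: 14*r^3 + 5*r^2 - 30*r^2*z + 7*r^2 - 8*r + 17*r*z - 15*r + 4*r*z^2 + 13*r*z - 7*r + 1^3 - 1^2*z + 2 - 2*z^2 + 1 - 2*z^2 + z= 14*r^3 + 12*r^2 - 30*r + z^2*(4*r - 4) + z*(-30*r^2 + 30*r) + 4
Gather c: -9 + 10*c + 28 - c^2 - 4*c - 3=-c^2 + 6*c + 16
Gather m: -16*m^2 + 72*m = -16*m^2 + 72*m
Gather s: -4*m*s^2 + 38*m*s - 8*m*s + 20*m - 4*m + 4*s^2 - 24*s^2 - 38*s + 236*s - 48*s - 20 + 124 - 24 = 16*m + s^2*(-4*m - 20) + s*(30*m + 150) + 80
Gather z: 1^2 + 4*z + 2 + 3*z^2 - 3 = 3*z^2 + 4*z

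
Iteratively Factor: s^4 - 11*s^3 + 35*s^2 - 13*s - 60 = (s - 3)*(s^3 - 8*s^2 + 11*s + 20) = (s - 3)*(s + 1)*(s^2 - 9*s + 20) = (s - 5)*(s - 3)*(s + 1)*(s - 4)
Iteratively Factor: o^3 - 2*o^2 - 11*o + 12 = (o - 4)*(o^2 + 2*o - 3) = (o - 4)*(o - 1)*(o + 3)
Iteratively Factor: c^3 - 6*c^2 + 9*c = (c - 3)*(c^2 - 3*c) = (c - 3)^2*(c)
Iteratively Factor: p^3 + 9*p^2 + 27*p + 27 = (p + 3)*(p^2 + 6*p + 9) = (p + 3)^2*(p + 3)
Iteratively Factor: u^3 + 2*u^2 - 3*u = (u + 3)*(u^2 - u) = (u - 1)*(u + 3)*(u)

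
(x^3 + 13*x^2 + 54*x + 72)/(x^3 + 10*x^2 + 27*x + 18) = (x + 4)/(x + 1)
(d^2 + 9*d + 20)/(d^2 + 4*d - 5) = (d + 4)/(d - 1)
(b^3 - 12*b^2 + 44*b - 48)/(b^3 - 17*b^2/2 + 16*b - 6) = 2*(b - 4)/(2*b - 1)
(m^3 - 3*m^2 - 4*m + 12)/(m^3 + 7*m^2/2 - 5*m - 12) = 2*(m^2 - m - 6)/(2*m^2 + 11*m + 12)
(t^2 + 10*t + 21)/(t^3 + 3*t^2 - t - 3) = (t + 7)/(t^2 - 1)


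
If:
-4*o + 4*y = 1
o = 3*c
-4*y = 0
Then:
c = -1/12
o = -1/4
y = 0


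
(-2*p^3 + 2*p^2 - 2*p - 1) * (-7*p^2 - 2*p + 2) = 14*p^5 - 10*p^4 + 6*p^3 + 15*p^2 - 2*p - 2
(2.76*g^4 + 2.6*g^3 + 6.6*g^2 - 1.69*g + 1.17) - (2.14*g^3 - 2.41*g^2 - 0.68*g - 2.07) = 2.76*g^4 + 0.46*g^3 + 9.01*g^2 - 1.01*g + 3.24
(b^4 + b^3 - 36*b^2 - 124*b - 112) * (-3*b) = -3*b^5 - 3*b^4 + 108*b^3 + 372*b^2 + 336*b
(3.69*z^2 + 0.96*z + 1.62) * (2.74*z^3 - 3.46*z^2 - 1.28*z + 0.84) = 10.1106*z^5 - 10.137*z^4 - 3.606*z^3 - 3.7344*z^2 - 1.2672*z + 1.3608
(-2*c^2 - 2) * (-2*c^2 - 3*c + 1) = 4*c^4 + 6*c^3 + 2*c^2 + 6*c - 2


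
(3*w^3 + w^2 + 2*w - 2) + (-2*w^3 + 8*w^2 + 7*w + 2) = w^3 + 9*w^2 + 9*w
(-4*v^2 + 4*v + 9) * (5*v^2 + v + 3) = -20*v^4 + 16*v^3 + 37*v^2 + 21*v + 27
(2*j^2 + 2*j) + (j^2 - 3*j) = 3*j^2 - j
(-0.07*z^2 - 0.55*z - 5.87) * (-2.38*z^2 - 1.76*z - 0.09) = 0.1666*z^4 + 1.4322*z^3 + 14.9449*z^2 + 10.3807*z + 0.5283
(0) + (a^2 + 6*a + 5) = a^2 + 6*a + 5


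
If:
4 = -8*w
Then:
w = -1/2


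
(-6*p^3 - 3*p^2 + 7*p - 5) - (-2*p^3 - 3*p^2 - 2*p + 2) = -4*p^3 + 9*p - 7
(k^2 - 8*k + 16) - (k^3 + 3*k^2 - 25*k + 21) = -k^3 - 2*k^2 + 17*k - 5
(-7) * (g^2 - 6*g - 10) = -7*g^2 + 42*g + 70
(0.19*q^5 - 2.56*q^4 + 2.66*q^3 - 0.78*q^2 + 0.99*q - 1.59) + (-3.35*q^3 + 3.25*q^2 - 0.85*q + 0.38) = 0.19*q^5 - 2.56*q^4 - 0.69*q^3 + 2.47*q^2 + 0.14*q - 1.21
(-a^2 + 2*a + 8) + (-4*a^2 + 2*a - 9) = -5*a^2 + 4*a - 1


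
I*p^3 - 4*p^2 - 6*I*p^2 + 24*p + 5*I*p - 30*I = (p - 6)*(p + 5*I)*(I*p + 1)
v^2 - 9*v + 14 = (v - 7)*(v - 2)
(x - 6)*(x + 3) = x^2 - 3*x - 18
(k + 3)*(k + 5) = k^2 + 8*k + 15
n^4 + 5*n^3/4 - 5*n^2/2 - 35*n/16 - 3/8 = (n - 3/2)*(n + 1/4)*(n + 1/2)*(n + 2)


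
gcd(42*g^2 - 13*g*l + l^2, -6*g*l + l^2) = 6*g - l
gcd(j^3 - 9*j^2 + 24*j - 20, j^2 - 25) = j - 5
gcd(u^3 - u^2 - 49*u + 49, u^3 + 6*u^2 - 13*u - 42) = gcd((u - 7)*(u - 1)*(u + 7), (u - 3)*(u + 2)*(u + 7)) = u + 7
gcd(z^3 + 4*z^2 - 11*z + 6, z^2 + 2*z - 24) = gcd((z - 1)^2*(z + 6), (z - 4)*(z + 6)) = z + 6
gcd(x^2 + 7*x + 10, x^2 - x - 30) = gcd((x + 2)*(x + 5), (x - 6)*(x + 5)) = x + 5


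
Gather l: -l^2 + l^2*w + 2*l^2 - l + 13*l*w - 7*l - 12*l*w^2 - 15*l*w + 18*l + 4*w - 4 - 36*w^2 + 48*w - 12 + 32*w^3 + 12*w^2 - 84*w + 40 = l^2*(w + 1) + l*(-12*w^2 - 2*w + 10) + 32*w^3 - 24*w^2 - 32*w + 24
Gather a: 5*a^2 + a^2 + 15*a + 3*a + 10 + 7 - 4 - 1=6*a^2 + 18*a + 12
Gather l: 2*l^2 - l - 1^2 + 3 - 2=2*l^2 - l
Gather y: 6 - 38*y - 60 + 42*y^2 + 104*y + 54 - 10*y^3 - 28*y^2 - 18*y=-10*y^3 + 14*y^2 + 48*y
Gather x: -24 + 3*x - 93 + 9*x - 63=12*x - 180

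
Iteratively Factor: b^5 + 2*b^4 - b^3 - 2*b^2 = (b + 2)*(b^4 - b^2) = b*(b + 2)*(b^3 - b) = b^2*(b + 2)*(b^2 - 1) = b^2*(b + 1)*(b + 2)*(b - 1)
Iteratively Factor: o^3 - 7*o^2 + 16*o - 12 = (o - 2)*(o^2 - 5*o + 6) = (o - 3)*(o - 2)*(o - 2)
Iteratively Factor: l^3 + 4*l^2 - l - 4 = (l + 4)*(l^2 - 1) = (l - 1)*(l + 4)*(l + 1)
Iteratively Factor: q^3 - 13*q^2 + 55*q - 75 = (q - 3)*(q^2 - 10*q + 25) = (q - 5)*(q - 3)*(q - 5)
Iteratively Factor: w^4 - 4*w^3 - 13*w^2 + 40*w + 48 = (w - 4)*(w^3 - 13*w - 12) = (w - 4)*(w + 1)*(w^2 - w - 12) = (w - 4)^2*(w + 1)*(w + 3)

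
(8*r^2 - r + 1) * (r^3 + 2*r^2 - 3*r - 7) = 8*r^5 + 15*r^4 - 25*r^3 - 51*r^2 + 4*r - 7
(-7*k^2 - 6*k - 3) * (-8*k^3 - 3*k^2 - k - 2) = 56*k^5 + 69*k^4 + 49*k^3 + 29*k^2 + 15*k + 6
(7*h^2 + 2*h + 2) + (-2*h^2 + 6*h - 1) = 5*h^2 + 8*h + 1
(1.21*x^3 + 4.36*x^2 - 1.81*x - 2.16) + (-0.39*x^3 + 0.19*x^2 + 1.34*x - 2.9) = 0.82*x^3 + 4.55*x^2 - 0.47*x - 5.06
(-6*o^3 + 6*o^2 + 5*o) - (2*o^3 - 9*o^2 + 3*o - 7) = -8*o^3 + 15*o^2 + 2*o + 7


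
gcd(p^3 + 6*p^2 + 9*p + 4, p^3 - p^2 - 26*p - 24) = p^2 + 5*p + 4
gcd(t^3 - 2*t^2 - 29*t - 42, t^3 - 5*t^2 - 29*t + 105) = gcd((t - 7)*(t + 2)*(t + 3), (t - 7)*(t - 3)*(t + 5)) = t - 7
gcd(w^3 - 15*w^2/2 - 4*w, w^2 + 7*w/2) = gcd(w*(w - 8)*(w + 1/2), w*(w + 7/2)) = w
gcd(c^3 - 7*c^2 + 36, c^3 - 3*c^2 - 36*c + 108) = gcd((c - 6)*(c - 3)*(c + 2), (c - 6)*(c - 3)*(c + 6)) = c^2 - 9*c + 18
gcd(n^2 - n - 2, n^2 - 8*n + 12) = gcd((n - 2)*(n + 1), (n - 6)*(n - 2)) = n - 2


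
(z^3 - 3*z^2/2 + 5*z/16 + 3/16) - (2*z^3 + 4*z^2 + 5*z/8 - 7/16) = -z^3 - 11*z^2/2 - 5*z/16 + 5/8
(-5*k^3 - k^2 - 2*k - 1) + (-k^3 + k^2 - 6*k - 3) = -6*k^3 - 8*k - 4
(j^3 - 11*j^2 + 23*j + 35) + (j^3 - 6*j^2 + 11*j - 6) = 2*j^3 - 17*j^2 + 34*j + 29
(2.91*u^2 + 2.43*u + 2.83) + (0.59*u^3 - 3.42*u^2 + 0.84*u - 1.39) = 0.59*u^3 - 0.51*u^2 + 3.27*u + 1.44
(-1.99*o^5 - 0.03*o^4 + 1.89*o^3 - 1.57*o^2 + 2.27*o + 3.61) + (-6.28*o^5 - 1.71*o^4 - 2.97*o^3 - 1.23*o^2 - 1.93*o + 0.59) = -8.27*o^5 - 1.74*o^4 - 1.08*o^3 - 2.8*o^2 + 0.34*o + 4.2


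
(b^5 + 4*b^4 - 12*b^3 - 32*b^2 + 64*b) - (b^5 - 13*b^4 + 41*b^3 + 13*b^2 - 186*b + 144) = 17*b^4 - 53*b^3 - 45*b^2 + 250*b - 144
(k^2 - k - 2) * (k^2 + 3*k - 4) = k^4 + 2*k^3 - 9*k^2 - 2*k + 8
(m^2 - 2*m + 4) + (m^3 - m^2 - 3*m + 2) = m^3 - 5*m + 6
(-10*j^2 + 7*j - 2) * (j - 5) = -10*j^3 + 57*j^2 - 37*j + 10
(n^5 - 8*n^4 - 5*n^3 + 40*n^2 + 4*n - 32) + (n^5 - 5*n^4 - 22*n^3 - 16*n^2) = 2*n^5 - 13*n^4 - 27*n^3 + 24*n^2 + 4*n - 32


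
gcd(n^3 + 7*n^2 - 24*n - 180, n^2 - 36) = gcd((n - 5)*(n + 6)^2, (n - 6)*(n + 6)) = n + 6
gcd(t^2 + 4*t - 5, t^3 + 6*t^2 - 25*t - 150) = t + 5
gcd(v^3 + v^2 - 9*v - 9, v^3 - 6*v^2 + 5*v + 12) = v^2 - 2*v - 3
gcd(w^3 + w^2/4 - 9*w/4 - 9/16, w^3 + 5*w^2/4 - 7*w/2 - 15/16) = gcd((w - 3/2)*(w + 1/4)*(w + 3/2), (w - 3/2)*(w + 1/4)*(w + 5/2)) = w^2 - 5*w/4 - 3/8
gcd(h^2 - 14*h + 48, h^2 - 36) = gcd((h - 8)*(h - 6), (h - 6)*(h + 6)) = h - 6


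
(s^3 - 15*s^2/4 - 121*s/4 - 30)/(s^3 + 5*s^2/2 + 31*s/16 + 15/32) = 8*(s^2 - 5*s - 24)/(8*s^2 + 10*s + 3)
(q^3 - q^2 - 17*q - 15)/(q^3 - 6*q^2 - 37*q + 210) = (q^2 + 4*q + 3)/(q^2 - q - 42)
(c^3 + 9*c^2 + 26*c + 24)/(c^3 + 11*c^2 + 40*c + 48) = (c + 2)/(c + 4)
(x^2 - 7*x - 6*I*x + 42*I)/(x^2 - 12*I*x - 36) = (x - 7)/(x - 6*I)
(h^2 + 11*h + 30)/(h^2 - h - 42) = (h + 5)/(h - 7)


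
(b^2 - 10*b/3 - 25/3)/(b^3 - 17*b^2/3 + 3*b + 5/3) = (3*b + 5)/(3*b^2 - 2*b - 1)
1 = 1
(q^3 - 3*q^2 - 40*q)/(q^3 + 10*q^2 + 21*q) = (q^2 - 3*q - 40)/(q^2 + 10*q + 21)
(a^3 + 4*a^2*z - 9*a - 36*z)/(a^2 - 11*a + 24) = (a^2 + 4*a*z + 3*a + 12*z)/(a - 8)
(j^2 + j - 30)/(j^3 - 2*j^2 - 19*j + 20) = (j + 6)/(j^2 + 3*j - 4)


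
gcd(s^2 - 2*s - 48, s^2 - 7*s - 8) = s - 8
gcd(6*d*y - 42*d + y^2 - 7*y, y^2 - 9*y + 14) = y - 7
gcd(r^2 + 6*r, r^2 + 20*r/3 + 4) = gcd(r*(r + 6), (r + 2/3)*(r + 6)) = r + 6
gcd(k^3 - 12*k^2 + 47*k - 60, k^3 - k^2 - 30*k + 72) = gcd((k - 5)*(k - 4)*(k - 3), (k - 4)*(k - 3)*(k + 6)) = k^2 - 7*k + 12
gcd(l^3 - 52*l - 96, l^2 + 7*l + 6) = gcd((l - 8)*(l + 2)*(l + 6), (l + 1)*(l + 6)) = l + 6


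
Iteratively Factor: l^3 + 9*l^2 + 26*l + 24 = (l + 2)*(l^2 + 7*l + 12) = (l + 2)*(l + 4)*(l + 3)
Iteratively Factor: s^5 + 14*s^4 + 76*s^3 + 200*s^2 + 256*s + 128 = (s + 2)*(s^4 + 12*s^3 + 52*s^2 + 96*s + 64) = (s + 2)*(s + 4)*(s^3 + 8*s^2 + 20*s + 16) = (s + 2)*(s + 4)^2*(s^2 + 4*s + 4) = (s + 2)^2*(s + 4)^2*(s + 2)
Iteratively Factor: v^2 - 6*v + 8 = (v - 4)*(v - 2)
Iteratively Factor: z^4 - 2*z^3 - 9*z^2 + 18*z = (z - 3)*(z^3 + z^2 - 6*z) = z*(z - 3)*(z^2 + z - 6) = z*(z - 3)*(z - 2)*(z + 3)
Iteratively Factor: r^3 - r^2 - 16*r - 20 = (r - 5)*(r^2 + 4*r + 4) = (r - 5)*(r + 2)*(r + 2)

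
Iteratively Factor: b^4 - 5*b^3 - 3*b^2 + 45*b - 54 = (b - 3)*(b^3 - 2*b^2 - 9*b + 18) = (b - 3)^2*(b^2 + b - 6) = (b - 3)^2*(b + 3)*(b - 2)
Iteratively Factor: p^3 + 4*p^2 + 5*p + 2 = (p + 2)*(p^2 + 2*p + 1) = (p + 1)*(p + 2)*(p + 1)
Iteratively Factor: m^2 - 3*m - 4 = (m + 1)*(m - 4)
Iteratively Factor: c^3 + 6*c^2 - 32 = (c - 2)*(c^2 + 8*c + 16) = (c - 2)*(c + 4)*(c + 4)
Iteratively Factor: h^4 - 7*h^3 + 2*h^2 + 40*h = (h)*(h^3 - 7*h^2 + 2*h + 40) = h*(h + 2)*(h^2 - 9*h + 20) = h*(h - 5)*(h + 2)*(h - 4)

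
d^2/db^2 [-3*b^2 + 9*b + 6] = -6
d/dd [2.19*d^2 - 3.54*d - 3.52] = 4.38*d - 3.54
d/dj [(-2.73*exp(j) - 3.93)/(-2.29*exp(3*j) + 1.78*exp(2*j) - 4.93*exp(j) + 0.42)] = (-12.5034*exp(3*j) - 22.1397*exp(2*j) + 13.9908*exp(j) - 20.5215)*exp(j)/(5.2441*exp(6*j) - 8.1524*exp(5*j) + 25.7478*exp(4*j) - 19.4744*exp(3*j) + 25.8001*exp(2*j) - 4.1412*exp(j) + 0.1764)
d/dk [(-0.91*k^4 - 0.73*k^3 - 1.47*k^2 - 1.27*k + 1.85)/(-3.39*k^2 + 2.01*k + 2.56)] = (6.1698*k^5 - 3.0126*k^4 - 12.253*k^3 - 12.8664*k^2 + 5.0166*k - 6.9697)/(11.4921*k^4 - 13.6278*k^3 - 13.3167*k^2 + 10.2912*k + 6.5536)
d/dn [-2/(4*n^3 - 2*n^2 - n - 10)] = 2*(12*n^2 - 4*n - 1)/(-4*n^3 + 2*n^2 + n + 10)^2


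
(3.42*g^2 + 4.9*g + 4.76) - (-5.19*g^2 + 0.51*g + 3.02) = 8.61*g^2 + 4.39*g + 1.74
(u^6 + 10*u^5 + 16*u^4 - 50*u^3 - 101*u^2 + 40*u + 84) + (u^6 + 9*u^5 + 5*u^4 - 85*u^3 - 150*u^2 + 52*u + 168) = 2*u^6 + 19*u^5 + 21*u^4 - 135*u^3 - 251*u^2 + 92*u + 252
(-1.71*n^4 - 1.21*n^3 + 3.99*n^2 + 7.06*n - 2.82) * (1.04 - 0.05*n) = 0.0855*n^5 - 1.7179*n^4 - 1.4579*n^3 + 3.7966*n^2 + 7.4834*n - 2.9328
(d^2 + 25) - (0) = d^2 + 25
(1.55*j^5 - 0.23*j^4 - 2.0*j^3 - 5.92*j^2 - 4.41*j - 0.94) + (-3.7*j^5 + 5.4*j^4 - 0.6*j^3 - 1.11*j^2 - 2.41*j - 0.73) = -2.15*j^5 + 5.17*j^4 - 2.6*j^3 - 7.03*j^2 - 6.82*j - 1.67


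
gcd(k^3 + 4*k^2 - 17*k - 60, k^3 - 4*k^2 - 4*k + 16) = k - 4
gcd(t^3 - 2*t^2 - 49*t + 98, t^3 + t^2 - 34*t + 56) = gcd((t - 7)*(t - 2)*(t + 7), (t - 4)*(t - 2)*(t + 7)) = t^2 + 5*t - 14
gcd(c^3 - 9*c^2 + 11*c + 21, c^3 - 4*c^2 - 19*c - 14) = c^2 - 6*c - 7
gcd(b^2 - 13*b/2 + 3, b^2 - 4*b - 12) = b - 6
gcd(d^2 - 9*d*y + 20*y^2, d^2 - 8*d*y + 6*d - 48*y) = 1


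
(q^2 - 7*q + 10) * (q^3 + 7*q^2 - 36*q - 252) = q^5 - 75*q^3 + 70*q^2 + 1404*q - 2520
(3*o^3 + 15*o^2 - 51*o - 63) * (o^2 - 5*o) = 3*o^5 - 126*o^3 + 192*o^2 + 315*o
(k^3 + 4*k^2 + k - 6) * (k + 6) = k^4 + 10*k^3 + 25*k^2 - 36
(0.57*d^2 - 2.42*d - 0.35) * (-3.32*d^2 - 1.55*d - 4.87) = -1.8924*d^4 + 7.1509*d^3 + 2.1371*d^2 + 12.3279*d + 1.7045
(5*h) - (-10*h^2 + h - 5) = 10*h^2 + 4*h + 5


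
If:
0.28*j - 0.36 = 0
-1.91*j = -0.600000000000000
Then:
No Solution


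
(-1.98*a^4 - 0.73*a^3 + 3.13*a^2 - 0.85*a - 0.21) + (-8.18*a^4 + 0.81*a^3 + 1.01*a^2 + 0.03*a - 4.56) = -10.16*a^4 + 0.0800000000000001*a^3 + 4.14*a^2 - 0.82*a - 4.77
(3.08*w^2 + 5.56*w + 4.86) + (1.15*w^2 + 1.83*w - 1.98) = 4.23*w^2 + 7.39*w + 2.88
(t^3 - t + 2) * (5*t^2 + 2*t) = 5*t^5 + 2*t^4 - 5*t^3 + 8*t^2 + 4*t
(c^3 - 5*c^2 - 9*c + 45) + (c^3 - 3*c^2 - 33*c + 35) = 2*c^3 - 8*c^2 - 42*c + 80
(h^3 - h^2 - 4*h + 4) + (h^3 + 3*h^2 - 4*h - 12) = 2*h^3 + 2*h^2 - 8*h - 8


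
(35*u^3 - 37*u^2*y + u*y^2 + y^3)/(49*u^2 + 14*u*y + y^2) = (5*u^2 - 6*u*y + y^2)/(7*u + y)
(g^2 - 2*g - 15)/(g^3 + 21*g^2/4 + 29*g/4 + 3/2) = 4*(g - 5)/(4*g^2 + 9*g + 2)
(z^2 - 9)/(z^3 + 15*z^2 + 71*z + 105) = (z - 3)/(z^2 + 12*z + 35)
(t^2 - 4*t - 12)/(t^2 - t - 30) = (t + 2)/(t + 5)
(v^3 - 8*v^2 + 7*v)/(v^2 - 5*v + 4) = v*(v - 7)/(v - 4)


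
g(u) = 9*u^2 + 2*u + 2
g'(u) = 18*u + 2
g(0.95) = 12.02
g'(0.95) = 19.10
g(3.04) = 91.25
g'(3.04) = 56.72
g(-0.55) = 3.62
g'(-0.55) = -7.90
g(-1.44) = 17.78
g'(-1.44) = -23.92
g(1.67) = 30.44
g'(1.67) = 32.06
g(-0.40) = 2.64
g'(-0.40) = -5.20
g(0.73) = 8.26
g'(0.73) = 15.14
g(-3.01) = 77.52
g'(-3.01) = -52.18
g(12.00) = 1322.00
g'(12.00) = 218.00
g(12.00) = 1322.00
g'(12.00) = 218.00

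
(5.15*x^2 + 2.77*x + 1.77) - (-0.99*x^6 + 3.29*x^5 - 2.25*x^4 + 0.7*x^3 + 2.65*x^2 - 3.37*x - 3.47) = 0.99*x^6 - 3.29*x^5 + 2.25*x^4 - 0.7*x^3 + 2.5*x^2 + 6.14*x + 5.24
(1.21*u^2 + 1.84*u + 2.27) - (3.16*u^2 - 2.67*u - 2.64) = -1.95*u^2 + 4.51*u + 4.91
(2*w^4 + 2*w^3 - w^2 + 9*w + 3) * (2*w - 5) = 4*w^5 - 6*w^4 - 12*w^3 + 23*w^2 - 39*w - 15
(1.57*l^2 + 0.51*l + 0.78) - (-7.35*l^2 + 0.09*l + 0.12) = 8.92*l^2 + 0.42*l + 0.66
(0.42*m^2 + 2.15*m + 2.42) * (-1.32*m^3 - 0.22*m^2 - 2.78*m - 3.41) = -0.5544*m^5 - 2.9304*m^4 - 4.835*m^3 - 7.9416*m^2 - 14.0591*m - 8.2522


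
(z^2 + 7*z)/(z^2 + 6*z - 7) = z/(z - 1)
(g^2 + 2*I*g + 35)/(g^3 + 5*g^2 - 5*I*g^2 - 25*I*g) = (g + 7*I)/(g*(g + 5))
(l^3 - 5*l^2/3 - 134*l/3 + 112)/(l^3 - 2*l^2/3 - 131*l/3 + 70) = (3*l - 8)/(3*l - 5)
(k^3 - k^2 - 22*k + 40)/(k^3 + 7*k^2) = (k^3 - k^2 - 22*k + 40)/(k^2*(k + 7))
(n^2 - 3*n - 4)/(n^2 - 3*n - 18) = (-n^2 + 3*n + 4)/(-n^2 + 3*n + 18)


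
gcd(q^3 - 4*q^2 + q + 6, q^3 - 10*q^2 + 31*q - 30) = q^2 - 5*q + 6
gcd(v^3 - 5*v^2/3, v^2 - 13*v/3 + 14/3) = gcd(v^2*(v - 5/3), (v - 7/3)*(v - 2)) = 1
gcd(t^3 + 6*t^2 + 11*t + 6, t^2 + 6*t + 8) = t + 2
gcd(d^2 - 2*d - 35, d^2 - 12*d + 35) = d - 7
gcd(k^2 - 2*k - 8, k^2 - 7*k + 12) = k - 4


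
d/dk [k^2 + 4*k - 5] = 2*k + 4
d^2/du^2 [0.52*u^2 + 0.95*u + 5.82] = 1.04000000000000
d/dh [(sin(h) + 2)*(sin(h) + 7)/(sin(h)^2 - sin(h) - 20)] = 2*(-34*sin(h) + 5*cos(h)^2 - 88)*cos(h)/((sin(h) - 5)^2*(sin(h) + 4)^2)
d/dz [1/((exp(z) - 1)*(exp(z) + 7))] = 2*(-exp(z) - 3)*exp(z)/(exp(4*z) + 12*exp(3*z) + 22*exp(2*z) - 84*exp(z) + 49)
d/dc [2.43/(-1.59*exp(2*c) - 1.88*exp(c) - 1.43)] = (7.7274*exp(c) + 4.5684)*exp(c)/(1.59*exp(2*c) + 1.88*exp(c) + 1.43)^2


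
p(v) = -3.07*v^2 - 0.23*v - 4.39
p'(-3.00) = 18.19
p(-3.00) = -31.33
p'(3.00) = -18.65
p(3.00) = -32.71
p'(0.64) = -4.16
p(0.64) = -5.79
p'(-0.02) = -0.11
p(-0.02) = -4.39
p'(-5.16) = 31.45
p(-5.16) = -84.94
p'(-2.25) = 13.58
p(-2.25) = -19.41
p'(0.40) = -2.69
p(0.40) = -4.97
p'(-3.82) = 23.22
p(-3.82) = -48.31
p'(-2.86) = 17.33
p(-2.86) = -28.84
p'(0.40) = -2.69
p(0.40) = -4.97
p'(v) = -6.14*v - 0.23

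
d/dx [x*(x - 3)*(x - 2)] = 3*x^2 - 10*x + 6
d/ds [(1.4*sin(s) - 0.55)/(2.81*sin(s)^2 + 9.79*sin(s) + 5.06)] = (-3.934*sin(s)^2 + 3.091*sin(s) + 12.4685)*cos(s)/(7.8961*sin(s)^4 + 55.0198*sin(s)^3 + 124.2813*sin(s)^2 + 99.0748*sin(s) + 25.6036)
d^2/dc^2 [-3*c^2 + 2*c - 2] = -6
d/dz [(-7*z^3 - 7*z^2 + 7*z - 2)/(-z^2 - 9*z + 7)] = (7*z^4 + 126*z^3 - 77*z^2 - 102*z + 31)/(z^4 + 18*z^3 + 67*z^2 - 126*z + 49)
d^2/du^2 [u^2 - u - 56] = 2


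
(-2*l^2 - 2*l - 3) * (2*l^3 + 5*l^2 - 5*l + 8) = -4*l^5 - 14*l^4 - 6*l^3 - 21*l^2 - l - 24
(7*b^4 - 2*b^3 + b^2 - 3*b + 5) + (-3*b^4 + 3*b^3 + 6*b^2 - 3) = 4*b^4 + b^3 + 7*b^2 - 3*b + 2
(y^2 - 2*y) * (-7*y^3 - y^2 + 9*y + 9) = -7*y^5 + 13*y^4 + 11*y^3 - 9*y^2 - 18*y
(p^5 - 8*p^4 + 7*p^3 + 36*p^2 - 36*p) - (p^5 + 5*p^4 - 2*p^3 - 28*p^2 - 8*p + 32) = -13*p^4 + 9*p^3 + 64*p^2 - 28*p - 32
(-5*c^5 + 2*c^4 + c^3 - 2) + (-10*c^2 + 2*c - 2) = -5*c^5 + 2*c^4 + c^3 - 10*c^2 + 2*c - 4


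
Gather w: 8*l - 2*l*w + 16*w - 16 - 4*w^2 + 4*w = 8*l - 4*w^2 + w*(20 - 2*l) - 16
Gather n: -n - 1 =-n - 1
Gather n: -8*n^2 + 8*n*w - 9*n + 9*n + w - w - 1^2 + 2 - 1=-8*n^2 + 8*n*w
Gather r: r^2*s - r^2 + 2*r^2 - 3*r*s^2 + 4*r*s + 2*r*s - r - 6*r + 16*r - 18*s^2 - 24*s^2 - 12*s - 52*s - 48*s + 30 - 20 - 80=r^2*(s + 1) + r*(-3*s^2 + 6*s + 9) - 42*s^2 - 112*s - 70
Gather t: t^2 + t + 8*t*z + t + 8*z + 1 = t^2 + t*(8*z + 2) + 8*z + 1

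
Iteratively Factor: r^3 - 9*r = (r + 3)*(r^2 - 3*r) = r*(r + 3)*(r - 3)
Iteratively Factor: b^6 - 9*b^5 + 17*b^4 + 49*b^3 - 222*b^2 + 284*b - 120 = (b - 2)*(b^5 - 7*b^4 + 3*b^3 + 55*b^2 - 112*b + 60) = (b - 2)^2*(b^4 - 5*b^3 - 7*b^2 + 41*b - 30) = (b - 2)^2*(b - 1)*(b^3 - 4*b^2 - 11*b + 30) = (b - 2)^2*(b - 1)*(b + 3)*(b^2 - 7*b + 10) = (b - 5)*(b - 2)^2*(b - 1)*(b + 3)*(b - 2)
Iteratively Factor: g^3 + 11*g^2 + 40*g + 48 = (g + 3)*(g^2 + 8*g + 16) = (g + 3)*(g + 4)*(g + 4)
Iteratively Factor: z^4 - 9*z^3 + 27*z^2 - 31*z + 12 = (z - 4)*(z^3 - 5*z^2 + 7*z - 3) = (z - 4)*(z - 1)*(z^2 - 4*z + 3) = (z - 4)*(z - 1)^2*(z - 3)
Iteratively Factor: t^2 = (t)*(t)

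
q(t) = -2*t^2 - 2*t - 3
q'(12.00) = -50.00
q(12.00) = -315.00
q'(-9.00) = 34.00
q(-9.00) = -147.00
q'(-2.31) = 7.24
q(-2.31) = -9.05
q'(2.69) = -12.76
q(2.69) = -22.85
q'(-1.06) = 2.24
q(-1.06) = -3.13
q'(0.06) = -2.24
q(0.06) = -3.13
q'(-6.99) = 25.96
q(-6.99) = -86.74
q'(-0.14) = -1.44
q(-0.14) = -2.76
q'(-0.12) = -1.52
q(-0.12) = -2.79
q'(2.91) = -13.64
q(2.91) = -25.76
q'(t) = -4*t - 2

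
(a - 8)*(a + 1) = a^2 - 7*a - 8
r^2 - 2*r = r*(r - 2)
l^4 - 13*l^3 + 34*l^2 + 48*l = l*(l - 8)*(l - 6)*(l + 1)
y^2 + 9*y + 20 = (y + 4)*(y + 5)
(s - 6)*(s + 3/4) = s^2 - 21*s/4 - 9/2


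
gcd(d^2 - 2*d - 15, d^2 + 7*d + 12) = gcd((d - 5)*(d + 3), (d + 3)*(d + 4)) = d + 3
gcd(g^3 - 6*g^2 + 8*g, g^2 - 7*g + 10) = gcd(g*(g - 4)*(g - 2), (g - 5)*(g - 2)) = g - 2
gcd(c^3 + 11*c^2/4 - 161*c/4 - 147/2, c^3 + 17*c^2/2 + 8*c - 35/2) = c + 7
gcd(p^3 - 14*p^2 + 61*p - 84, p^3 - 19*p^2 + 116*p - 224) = p^2 - 11*p + 28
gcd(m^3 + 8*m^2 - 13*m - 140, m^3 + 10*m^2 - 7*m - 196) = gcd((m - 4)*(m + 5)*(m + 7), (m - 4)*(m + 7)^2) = m^2 + 3*m - 28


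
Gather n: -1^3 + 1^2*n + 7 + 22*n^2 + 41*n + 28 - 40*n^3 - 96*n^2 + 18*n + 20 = -40*n^3 - 74*n^2 + 60*n + 54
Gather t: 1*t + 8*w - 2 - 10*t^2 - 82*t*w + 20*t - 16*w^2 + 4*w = -10*t^2 + t*(21 - 82*w) - 16*w^2 + 12*w - 2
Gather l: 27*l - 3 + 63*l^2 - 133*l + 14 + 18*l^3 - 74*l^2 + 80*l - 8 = 18*l^3 - 11*l^2 - 26*l + 3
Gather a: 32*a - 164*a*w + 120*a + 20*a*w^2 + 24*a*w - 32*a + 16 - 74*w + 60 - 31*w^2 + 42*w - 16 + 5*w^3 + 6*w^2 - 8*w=a*(20*w^2 - 140*w + 120) + 5*w^3 - 25*w^2 - 40*w + 60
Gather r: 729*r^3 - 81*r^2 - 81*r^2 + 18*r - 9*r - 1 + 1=729*r^3 - 162*r^2 + 9*r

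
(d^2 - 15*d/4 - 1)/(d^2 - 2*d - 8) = (d + 1/4)/(d + 2)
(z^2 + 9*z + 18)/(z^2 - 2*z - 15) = (z + 6)/(z - 5)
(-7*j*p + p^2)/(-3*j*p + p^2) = (7*j - p)/(3*j - p)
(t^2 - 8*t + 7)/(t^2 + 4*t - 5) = (t - 7)/(t + 5)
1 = 1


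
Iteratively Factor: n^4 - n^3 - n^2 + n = (n)*(n^3 - n^2 - n + 1) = n*(n - 1)*(n^2 - 1) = n*(n - 1)^2*(n + 1)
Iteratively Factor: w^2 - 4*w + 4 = (w - 2)*(w - 2)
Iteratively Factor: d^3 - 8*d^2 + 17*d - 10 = (d - 1)*(d^2 - 7*d + 10) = (d - 5)*(d - 1)*(d - 2)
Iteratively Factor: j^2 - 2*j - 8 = (j + 2)*(j - 4)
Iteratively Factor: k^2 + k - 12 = (k - 3)*(k + 4)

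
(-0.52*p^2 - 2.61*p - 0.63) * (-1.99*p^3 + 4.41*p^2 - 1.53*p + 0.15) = 1.0348*p^5 + 2.9007*p^4 - 9.4608*p^3 + 1.137*p^2 + 0.5724*p - 0.0945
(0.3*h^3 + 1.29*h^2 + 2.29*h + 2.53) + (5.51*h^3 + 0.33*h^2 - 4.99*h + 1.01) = 5.81*h^3 + 1.62*h^2 - 2.7*h + 3.54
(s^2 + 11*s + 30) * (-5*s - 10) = -5*s^3 - 65*s^2 - 260*s - 300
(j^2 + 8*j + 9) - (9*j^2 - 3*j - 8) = -8*j^2 + 11*j + 17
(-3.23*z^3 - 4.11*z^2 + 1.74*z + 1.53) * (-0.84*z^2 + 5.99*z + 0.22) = 2.7132*z^5 - 15.8953*z^4 - 26.7911*z^3 + 8.2332*z^2 + 9.5475*z + 0.3366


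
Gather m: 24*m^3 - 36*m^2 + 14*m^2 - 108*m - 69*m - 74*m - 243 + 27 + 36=24*m^3 - 22*m^2 - 251*m - 180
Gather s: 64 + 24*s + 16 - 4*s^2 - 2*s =-4*s^2 + 22*s + 80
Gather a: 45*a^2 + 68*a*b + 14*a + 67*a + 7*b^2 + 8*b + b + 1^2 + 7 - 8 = 45*a^2 + a*(68*b + 81) + 7*b^2 + 9*b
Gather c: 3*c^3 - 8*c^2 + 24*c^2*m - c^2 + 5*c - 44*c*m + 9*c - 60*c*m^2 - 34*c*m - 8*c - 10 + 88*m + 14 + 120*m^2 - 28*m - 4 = 3*c^3 + c^2*(24*m - 9) + c*(-60*m^2 - 78*m + 6) + 120*m^2 + 60*m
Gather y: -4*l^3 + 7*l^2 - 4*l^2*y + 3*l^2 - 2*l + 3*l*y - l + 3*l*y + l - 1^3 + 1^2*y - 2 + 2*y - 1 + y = -4*l^3 + 10*l^2 - 2*l + y*(-4*l^2 + 6*l + 4) - 4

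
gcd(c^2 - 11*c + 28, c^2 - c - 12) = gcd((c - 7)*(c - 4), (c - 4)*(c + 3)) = c - 4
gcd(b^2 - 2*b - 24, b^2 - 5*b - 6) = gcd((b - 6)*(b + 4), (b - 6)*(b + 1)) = b - 6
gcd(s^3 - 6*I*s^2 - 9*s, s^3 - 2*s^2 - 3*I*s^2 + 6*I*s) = s^2 - 3*I*s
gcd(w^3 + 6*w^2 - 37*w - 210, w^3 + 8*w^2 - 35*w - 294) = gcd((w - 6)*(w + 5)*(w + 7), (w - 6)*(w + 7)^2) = w^2 + w - 42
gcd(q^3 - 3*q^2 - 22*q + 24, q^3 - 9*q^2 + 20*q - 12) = q^2 - 7*q + 6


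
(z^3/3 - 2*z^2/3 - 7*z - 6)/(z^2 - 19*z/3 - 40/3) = (-z^3 + 2*z^2 + 21*z + 18)/(-3*z^2 + 19*z + 40)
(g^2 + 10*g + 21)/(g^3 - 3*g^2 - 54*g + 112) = (g + 3)/(g^2 - 10*g + 16)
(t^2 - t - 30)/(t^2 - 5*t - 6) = (t + 5)/(t + 1)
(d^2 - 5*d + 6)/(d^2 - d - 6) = (d - 2)/(d + 2)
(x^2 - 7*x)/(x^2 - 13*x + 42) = x/(x - 6)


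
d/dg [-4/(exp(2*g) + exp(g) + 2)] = (8*exp(g) + 4)*exp(g)/(exp(2*g) + exp(g) + 2)^2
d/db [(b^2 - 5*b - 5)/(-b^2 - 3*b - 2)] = (-8*b^2 - 14*b - 5)/(b^4 + 6*b^3 + 13*b^2 + 12*b + 4)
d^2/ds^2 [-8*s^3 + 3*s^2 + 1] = 6 - 48*s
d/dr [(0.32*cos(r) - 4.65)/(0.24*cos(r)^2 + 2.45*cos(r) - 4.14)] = (0.0768*cos(r)^2 - 2.232*cos(r) - 10.0677)*sin(r)/(0.0576*cos(r)^4 + 1.176*cos(r)^3 + 4.0153*cos(r)^2 - 20.286*cos(r) + 17.1396)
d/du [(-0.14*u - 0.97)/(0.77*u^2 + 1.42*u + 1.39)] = (0.1078*u^2 + 1.4938*u + 1.1828)/(0.5929*u^4 + 2.1868*u^3 + 4.157*u^2 + 3.9476*u + 1.9321)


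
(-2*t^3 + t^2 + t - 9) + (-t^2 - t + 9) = -2*t^3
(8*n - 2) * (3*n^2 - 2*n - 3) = 24*n^3 - 22*n^2 - 20*n + 6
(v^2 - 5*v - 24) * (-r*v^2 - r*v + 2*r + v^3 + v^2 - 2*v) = -r*v^4 + 4*r*v^3 + 31*r*v^2 + 14*r*v - 48*r + v^5 - 4*v^4 - 31*v^3 - 14*v^2 + 48*v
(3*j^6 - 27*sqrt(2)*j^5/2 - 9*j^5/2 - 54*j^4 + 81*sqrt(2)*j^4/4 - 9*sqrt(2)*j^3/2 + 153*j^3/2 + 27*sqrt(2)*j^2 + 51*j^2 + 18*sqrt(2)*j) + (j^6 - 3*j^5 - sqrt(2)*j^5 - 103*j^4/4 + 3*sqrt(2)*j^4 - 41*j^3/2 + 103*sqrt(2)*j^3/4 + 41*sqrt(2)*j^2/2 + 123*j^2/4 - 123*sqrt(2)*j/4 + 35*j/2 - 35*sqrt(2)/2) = 4*j^6 - 29*sqrt(2)*j^5/2 - 15*j^5/2 - 319*j^4/4 + 93*sqrt(2)*j^4/4 + 85*sqrt(2)*j^3/4 + 56*j^3 + 95*sqrt(2)*j^2/2 + 327*j^2/4 - 51*sqrt(2)*j/4 + 35*j/2 - 35*sqrt(2)/2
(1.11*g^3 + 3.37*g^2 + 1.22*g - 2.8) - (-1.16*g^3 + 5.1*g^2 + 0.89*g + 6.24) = 2.27*g^3 - 1.73*g^2 + 0.33*g - 9.04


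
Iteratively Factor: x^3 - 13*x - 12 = (x + 3)*(x^2 - 3*x - 4) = (x - 4)*(x + 3)*(x + 1)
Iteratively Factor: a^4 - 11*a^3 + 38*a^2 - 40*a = (a)*(a^3 - 11*a^2 + 38*a - 40) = a*(a - 5)*(a^2 - 6*a + 8) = a*(a - 5)*(a - 4)*(a - 2)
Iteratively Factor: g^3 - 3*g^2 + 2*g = (g - 1)*(g^2 - 2*g) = g*(g - 1)*(g - 2)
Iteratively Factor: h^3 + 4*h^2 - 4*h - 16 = (h + 4)*(h^2 - 4) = (h + 2)*(h + 4)*(h - 2)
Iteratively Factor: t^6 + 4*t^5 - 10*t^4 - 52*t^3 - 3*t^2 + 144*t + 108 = (t + 2)*(t^5 + 2*t^4 - 14*t^3 - 24*t^2 + 45*t + 54) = (t + 2)*(t + 3)*(t^4 - t^3 - 11*t^2 + 9*t + 18) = (t - 3)*(t + 2)*(t + 3)*(t^3 + 2*t^2 - 5*t - 6) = (t - 3)*(t + 2)*(t + 3)^2*(t^2 - t - 2) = (t - 3)*(t - 2)*(t + 2)*(t + 3)^2*(t + 1)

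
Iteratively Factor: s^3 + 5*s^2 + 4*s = (s + 4)*(s^2 + s) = s*(s + 4)*(s + 1)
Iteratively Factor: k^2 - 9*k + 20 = (k - 5)*(k - 4)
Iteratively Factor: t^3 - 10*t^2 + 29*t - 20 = (t - 4)*(t^2 - 6*t + 5) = (t - 5)*(t - 4)*(t - 1)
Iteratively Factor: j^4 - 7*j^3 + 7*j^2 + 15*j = (j - 5)*(j^3 - 2*j^2 - 3*j) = (j - 5)*(j + 1)*(j^2 - 3*j) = j*(j - 5)*(j + 1)*(j - 3)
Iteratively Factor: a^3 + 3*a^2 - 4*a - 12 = (a + 3)*(a^2 - 4) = (a + 2)*(a + 3)*(a - 2)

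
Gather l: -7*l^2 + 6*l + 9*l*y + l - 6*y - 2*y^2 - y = -7*l^2 + l*(9*y + 7) - 2*y^2 - 7*y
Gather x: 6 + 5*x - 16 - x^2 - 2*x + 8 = -x^2 + 3*x - 2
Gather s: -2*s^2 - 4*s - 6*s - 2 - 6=-2*s^2 - 10*s - 8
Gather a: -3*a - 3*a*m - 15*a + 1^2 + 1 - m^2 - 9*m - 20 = a*(-3*m - 18) - m^2 - 9*m - 18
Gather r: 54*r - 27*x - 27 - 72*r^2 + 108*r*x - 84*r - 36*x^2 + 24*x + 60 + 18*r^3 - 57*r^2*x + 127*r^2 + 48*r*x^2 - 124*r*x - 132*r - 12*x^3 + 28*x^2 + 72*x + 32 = 18*r^3 + r^2*(55 - 57*x) + r*(48*x^2 - 16*x - 162) - 12*x^3 - 8*x^2 + 69*x + 65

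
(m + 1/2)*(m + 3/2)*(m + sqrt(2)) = m^3 + sqrt(2)*m^2 + 2*m^2 + 3*m/4 + 2*sqrt(2)*m + 3*sqrt(2)/4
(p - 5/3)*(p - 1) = p^2 - 8*p/3 + 5/3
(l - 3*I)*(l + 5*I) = l^2 + 2*I*l + 15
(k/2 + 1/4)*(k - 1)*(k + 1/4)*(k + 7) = k^4/2 + 27*k^3/8 - 19*k^2/16 - 9*k/4 - 7/16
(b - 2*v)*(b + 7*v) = b^2 + 5*b*v - 14*v^2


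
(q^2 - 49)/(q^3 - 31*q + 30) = (q^2 - 49)/(q^3 - 31*q + 30)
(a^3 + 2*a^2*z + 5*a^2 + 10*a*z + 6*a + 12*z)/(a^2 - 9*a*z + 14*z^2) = (a^3 + 2*a^2*z + 5*a^2 + 10*a*z + 6*a + 12*z)/(a^2 - 9*a*z + 14*z^2)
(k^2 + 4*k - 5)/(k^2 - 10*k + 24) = (k^2 + 4*k - 5)/(k^2 - 10*k + 24)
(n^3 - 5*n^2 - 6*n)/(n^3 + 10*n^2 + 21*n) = (n^2 - 5*n - 6)/(n^2 + 10*n + 21)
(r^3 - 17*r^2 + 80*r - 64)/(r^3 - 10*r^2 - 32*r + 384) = (r - 1)/(r + 6)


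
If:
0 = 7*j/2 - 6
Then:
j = 12/7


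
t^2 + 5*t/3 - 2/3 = (t - 1/3)*(t + 2)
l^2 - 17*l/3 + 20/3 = (l - 4)*(l - 5/3)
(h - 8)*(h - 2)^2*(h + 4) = h^4 - 8*h^3 - 12*h^2 + 112*h - 128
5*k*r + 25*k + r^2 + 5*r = (5*k + r)*(r + 5)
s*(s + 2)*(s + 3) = s^3 + 5*s^2 + 6*s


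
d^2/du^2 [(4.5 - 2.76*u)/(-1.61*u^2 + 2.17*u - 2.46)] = ((26.4684 - 26.6616*u)*(1.61*u^2 - 2.17*u + 2.46) + (2.76*u - 4.5)*(3.22*u - 2.17)*(6.44*u - 4.34))/(1.61*u^2 - 2.17*u + 2.46)^3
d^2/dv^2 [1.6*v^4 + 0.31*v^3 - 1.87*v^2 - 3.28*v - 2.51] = 19.2*v^2 + 1.86*v - 3.74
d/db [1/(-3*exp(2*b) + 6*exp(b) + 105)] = 2*(exp(b) - 1)*exp(b)/(3*(-exp(2*b) + 2*exp(b) + 35)^2)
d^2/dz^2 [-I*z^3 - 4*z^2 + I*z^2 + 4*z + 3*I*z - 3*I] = -6*I*z - 8 + 2*I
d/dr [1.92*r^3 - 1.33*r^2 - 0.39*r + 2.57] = 5.76*r^2 - 2.66*r - 0.39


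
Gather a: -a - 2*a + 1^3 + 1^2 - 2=-3*a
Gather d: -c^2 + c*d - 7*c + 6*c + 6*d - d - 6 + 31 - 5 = -c^2 - c + d*(c + 5) + 20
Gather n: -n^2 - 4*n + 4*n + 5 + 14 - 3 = 16 - n^2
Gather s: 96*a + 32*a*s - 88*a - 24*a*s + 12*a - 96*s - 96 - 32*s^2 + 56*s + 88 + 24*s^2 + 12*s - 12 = 20*a - 8*s^2 + s*(8*a - 28) - 20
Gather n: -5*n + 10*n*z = n*(10*z - 5)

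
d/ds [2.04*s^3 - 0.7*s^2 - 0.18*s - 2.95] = 6.12*s^2 - 1.4*s - 0.18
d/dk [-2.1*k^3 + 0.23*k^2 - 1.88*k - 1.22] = -6.3*k^2 + 0.46*k - 1.88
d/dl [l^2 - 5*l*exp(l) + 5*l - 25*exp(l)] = -5*l*exp(l) + 2*l - 30*exp(l) + 5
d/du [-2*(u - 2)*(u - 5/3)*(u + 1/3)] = -6*u^2 + 40*u/3 - 38/9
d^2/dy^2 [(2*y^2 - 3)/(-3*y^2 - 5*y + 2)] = 10*(6*y^3 + 9*y^2 + 27*y + 17)/(27*y^6 + 135*y^5 + 171*y^4 - 55*y^3 - 114*y^2 + 60*y - 8)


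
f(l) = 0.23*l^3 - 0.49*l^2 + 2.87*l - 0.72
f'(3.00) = 6.14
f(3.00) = 9.69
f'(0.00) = 2.87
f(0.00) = -0.72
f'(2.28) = 4.22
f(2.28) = 6.00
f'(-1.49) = 5.86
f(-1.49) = -6.84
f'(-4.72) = 22.87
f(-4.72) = -49.37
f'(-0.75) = 3.99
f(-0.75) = -3.25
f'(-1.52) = 5.95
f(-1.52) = -7.02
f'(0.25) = 2.67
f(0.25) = -0.03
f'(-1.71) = 6.56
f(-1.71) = -8.21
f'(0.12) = 2.76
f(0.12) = -0.38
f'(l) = 0.69*l^2 - 0.98*l + 2.87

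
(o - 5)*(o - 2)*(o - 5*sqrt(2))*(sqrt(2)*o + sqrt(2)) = sqrt(2)*o^4 - 10*o^3 - 6*sqrt(2)*o^3 + 3*sqrt(2)*o^2 + 60*o^2 - 30*o + 10*sqrt(2)*o - 100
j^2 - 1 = (j - 1)*(j + 1)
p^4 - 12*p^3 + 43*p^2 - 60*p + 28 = (p - 7)*(p - 2)^2*(p - 1)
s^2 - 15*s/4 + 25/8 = (s - 5/2)*(s - 5/4)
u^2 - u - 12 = (u - 4)*(u + 3)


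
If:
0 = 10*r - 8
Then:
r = 4/5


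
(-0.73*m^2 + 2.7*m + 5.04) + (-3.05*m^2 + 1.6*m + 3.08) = -3.78*m^2 + 4.3*m + 8.12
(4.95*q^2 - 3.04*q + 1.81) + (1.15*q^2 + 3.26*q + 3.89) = 6.1*q^2 + 0.22*q + 5.7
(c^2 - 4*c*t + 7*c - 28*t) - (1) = c^2 - 4*c*t + 7*c - 28*t - 1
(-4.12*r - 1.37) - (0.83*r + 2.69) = -4.95*r - 4.06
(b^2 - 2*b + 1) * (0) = 0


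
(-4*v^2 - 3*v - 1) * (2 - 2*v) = 8*v^3 - 2*v^2 - 4*v - 2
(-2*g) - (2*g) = -4*g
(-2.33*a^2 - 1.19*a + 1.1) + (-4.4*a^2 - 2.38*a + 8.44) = -6.73*a^2 - 3.57*a + 9.54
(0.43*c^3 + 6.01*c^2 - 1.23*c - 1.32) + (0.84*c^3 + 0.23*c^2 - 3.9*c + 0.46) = 1.27*c^3 + 6.24*c^2 - 5.13*c - 0.86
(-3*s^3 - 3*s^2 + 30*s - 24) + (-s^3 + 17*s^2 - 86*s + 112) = -4*s^3 + 14*s^2 - 56*s + 88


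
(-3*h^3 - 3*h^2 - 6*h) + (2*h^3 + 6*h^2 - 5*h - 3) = -h^3 + 3*h^2 - 11*h - 3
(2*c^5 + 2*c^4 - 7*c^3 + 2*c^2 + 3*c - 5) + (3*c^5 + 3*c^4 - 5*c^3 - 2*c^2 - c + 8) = 5*c^5 + 5*c^4 - 12*c^3 + 2*c + 3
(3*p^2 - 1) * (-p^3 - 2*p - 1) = -3*p^5 - 5*p^3 - 3*p^2 + 2*p + 1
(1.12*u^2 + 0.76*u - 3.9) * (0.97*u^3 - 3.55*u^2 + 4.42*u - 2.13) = 1.0864*u^5 - 3.2388*u^4 - 1.5306*u^3 + 14.8186*u^2 - 18.8568*u + 8.307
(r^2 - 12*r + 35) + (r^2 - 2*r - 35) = 2*r^2 - 14*r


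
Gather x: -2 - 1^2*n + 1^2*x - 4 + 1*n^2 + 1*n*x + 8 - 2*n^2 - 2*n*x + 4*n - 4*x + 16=-n^2 + 3*n + x*(-n - 3) + 18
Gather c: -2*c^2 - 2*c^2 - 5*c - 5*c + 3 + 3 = -4*c^2 - 10*c + 6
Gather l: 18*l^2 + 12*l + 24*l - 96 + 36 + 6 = 18*l^2 + 36*l - 54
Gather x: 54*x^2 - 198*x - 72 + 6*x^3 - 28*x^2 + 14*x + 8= 6*x^3 + 26*x^2 - 184*x - 64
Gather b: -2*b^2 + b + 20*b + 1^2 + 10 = -2*b^2 + 21*b + 11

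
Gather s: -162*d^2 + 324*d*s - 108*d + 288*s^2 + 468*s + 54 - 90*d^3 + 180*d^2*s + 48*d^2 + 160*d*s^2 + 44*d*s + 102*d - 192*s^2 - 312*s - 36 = -90*d^3 - 114*d^2 - 6*d + s^2*(160*d + 96) + s*(180*d^2 + 368*d + 156) + 18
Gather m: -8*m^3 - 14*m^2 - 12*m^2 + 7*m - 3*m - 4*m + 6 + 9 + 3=-8*m^3 - 26*m^2 + 18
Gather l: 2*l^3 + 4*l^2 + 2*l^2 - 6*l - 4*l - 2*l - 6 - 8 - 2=2*l^3 + 6*l^2 - 12*l - 16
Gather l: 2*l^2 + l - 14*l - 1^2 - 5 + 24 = 2*l^2 - 13*l + 18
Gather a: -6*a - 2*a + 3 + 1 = 4 - 8*a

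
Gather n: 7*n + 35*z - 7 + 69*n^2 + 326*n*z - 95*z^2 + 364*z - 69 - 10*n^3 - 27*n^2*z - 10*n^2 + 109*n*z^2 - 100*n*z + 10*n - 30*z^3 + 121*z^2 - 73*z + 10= -10*n^3 + n^2*(59 - 27*z) + n*(109*z^2 + 226*z + 17) - 30*z^3 + 26*z^2 + 326*z - 66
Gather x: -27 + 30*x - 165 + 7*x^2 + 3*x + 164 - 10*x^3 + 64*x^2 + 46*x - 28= -10*x^3 + 71*x^2 + 79*x - 56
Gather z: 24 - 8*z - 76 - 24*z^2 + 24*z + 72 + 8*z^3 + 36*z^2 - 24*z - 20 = 8*z^3 + 12*z^2 - 8*z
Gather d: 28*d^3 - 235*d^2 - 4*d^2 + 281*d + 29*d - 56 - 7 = 28*d^3 - 239*d^2 + 310*d - 63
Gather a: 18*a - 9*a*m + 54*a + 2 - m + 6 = a*(72 - 9*m) - m + 8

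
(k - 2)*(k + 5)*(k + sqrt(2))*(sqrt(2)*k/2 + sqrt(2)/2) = sqrt(2)*k^4/2 + k^3 + 2*sqrt(2)*k^3 - 7*sqrt(2)*k^2/2 + 4*k^2 - 5*sqrt(2)*k - 7*k - 10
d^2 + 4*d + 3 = (d + 1)*(d + 3)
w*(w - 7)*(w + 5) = w^3 - 2*w^2 - 35*w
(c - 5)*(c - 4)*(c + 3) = c^3 - 6*c^2 - 7*c + 60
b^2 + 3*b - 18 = (b - 3)*(b + 6)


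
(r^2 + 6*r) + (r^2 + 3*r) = 2*r^2 + 9*r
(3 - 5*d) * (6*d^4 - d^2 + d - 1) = -30*d^5 + 18*d^4 + 5*d^3 - 8*d^2 + 8*d - 3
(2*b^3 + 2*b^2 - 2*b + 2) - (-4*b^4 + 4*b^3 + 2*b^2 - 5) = 4*b^4 - 2*b^3 - 2*b + 7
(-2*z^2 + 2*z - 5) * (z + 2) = -2*z^3 - 2*z^2 - z - 10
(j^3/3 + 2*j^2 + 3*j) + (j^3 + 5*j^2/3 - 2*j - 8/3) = 4*j^3/3 + 11*j^2/3 + j - 8/3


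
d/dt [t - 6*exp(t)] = 1 - 6*exp(t)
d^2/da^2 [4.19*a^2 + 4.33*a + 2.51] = 8.38000000000000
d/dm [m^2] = 2*m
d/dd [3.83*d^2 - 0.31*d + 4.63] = 7.66*d - 0.31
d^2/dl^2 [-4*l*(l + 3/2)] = -8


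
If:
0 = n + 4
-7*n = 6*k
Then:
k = 14/3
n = -4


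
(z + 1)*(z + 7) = z^2 + 8*z + 7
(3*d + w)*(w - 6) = 3*d*w - 18*d + w^2 - 6*w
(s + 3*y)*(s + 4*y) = s^2 + 7*s*y + 12*y^2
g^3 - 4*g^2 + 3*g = g*(g - 3)*(g - 1)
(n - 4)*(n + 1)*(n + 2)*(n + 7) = n^4 + 6*n^3 - 17*n^2 - 78*n - 56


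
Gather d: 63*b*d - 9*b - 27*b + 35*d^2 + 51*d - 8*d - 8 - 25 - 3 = -36*b + 35*d^2 + d*(63*b + 43) - 36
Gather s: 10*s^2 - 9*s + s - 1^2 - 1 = 10*s^2 - 8*s - 2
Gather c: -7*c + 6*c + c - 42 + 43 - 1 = 0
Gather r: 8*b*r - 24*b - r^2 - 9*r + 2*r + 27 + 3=-24*b - r^2 + r*(8*b - 7) + 30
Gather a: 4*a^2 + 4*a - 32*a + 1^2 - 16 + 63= 4*a^2 - 28*a + 48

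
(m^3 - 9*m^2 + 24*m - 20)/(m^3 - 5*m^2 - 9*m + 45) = (m^2 - 4*m + 4)/(m^2 - 9)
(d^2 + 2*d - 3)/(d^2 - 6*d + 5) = (d + 3)/(d - 5)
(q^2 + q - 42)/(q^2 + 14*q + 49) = (q - 6)/(q + 7)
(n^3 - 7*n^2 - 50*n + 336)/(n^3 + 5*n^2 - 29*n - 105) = (n^2 - 14*n + 48)/(n^2 - 2*n - 15)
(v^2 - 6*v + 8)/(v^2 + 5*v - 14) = (v - 4)/(v + 7)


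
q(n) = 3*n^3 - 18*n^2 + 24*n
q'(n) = 9*n^2 - 36*n + 24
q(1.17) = 8.24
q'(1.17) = -5.80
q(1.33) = 7.14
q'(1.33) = -7.96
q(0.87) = 9.23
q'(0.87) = -0.51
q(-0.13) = -3.43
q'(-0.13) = 28.83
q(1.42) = 6.37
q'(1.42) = -8.97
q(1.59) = 4.71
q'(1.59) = -10.49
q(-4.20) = -640.58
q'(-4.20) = 333.96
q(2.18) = -2.14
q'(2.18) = -11.71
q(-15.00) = -14535.00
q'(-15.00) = 2589.00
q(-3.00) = -315.00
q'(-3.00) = 213.00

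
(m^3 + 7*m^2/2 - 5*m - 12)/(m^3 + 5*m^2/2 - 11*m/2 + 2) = (2*m^2 - m - 6)/(2*m^2 - 3*m + 1)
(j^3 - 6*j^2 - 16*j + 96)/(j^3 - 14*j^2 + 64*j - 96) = (j + 4)/(j - 4)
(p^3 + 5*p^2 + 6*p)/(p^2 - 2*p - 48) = p*(p^2 + 5*p + 6)/(p^2 - 2*p - 48)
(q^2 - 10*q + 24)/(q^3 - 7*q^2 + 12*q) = (q - 6)/(q*(q - 3))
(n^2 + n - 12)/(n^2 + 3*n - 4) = (n - 3)/(n - 1)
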